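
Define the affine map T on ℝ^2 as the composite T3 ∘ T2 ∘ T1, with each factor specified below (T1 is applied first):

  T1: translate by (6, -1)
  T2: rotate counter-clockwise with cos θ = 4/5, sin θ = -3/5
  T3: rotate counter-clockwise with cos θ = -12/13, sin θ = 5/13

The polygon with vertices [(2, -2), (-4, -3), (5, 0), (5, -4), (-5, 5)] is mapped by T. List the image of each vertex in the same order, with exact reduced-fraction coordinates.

image vertices: (-96/65, 547/65), (158/65, 244/65), (-307/65, 649/65), (-83/65, 781/65), (-257/65, -76/65)

T1 translate by (6, -1): (2, -2) → (8, -3); (-4, -3) → (2, -4); (5, 0) → (11, -1); (5, -4) → (11, -5); (-5, 5) → (1, 4)
T2 rotate counter-clockwise with cos θ = 4/5, sin θ = -3/5: (8, -3) → (23/5, -36/5); (2, -4) → (-4/5, -22/5); (11, -1) → (41/5, -37/5); (11, -5) → (29/5, -53/5); (1, 4) → (16/5, 13/5)
T3 rotate counter-clockwise with cos θ = -12/13, sin θ = 5/13: (23/5, -36/5) → (-96/65, 547/65); (-4/5, -22/5) → (158/65, 244/65); (41/5, -37/5) → (-307/65, 649/65); (29/5, -53/5) → (-83/65, 781/65); (16/5, 13/5) → (-257/65, -76/65)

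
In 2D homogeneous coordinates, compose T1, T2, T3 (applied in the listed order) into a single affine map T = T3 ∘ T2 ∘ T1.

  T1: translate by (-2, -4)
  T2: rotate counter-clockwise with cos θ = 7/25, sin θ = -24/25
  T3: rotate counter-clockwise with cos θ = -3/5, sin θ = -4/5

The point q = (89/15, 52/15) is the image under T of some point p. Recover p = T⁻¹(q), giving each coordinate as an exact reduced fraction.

T1 = [1 0 -2; 0 1 -4; 0 0 1]
T2·T1 = [7/25 24/25 -22/5; -24/25 7/25 4/5; 0 0 1]
T3·…·T1 = [-117/125 -44/125 82/25; 44/125 -117/125 76/25; 0 0 1]
det M = 1; M⁻¹ = [-117/125 44/125 2; -44/125 -117/125 4; 0 0 1]
M⁻¹ · (89/15, 52/15)ᵀ = (-7/3, -4/3)ᵀ

p = (-7/3, -4/3)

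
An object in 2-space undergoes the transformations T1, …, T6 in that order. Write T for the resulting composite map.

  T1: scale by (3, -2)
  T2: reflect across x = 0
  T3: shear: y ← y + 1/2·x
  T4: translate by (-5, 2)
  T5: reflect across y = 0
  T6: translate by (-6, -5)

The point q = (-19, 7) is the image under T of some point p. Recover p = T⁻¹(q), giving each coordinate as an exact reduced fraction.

p = (8/3, 5)

T1 = [3 0 0; 0 -2 0; 0 0 1]
T2·T1 = [-3 0 0; 0 -2 0; 0 0 1]
T3·…·T1 = [-3 0 0; -3/2 -2 0; 0 0 1]
T4·…·T1 = [-3 0 -5; -3/2 -2 2; 0 0 1]
T5·…·T1 = [-3 0 -5; 3/2 2 -2; 0 0 1]
T6·…·T1 = [-3 0 -11; 3/2 2 -7; 0 0 1]
det M = -6; M⁻¹ = [-1/3 0 -11/3; 1/4 1/2 25/4; 0 0 1]
M⁻¹ · (-19, 7)ᵀ = (8/3, 5)ᵀ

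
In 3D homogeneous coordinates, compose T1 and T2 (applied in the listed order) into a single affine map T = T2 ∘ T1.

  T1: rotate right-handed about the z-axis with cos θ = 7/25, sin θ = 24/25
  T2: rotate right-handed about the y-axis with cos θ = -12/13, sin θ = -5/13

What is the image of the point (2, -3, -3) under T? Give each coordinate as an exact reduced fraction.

T1 rotate right-handed about the z-axis with cos θ = 7/25, sin θ = 24/25: (2, -3, -3) → (86/25, 27/25, -3)
T2 rotate right-handed about the y-axis with cos θ = -12/13, sin θ = -5/13: (86/25, 27/25, -3) → (-657/325, 27/25, 266/65)

T(p) = (-657/325, 27/25, 266/65)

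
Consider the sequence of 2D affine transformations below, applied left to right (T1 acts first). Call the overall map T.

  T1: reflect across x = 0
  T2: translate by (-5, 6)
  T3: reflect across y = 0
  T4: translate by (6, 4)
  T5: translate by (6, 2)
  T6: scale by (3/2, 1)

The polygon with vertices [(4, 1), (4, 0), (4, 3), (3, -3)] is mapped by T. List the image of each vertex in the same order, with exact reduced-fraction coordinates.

image vertices: (9/2, -1), (9/2, 0), (9/2, -3), (6, 3)

T1 reflect across x = 0: (4, 1) → (-4, 1); (4, 0) → (-4, 0); (4, 3) → (-4, 3); (3, -3) → (-3, -3)
T2 translate by (-5, 6): (-4, 1) → (-9, 7); (-4, 0) → (-9, 6); (-4, 3) → (-9, 9); (-3, -3) → (-8, 3)
T3 reflect across y = 0: (-9, 7) → (-9, -7); (-9, 6) → (-9, -6); (-9, 9) → (-9, -9); (-8, 3) → (-8, -3)
T4 translate by (6, 4): (-9, -7) → (-3, -3); (-9, -6) → (-3, -2); (-9, -9) → (-3, -5); (-8, -3) → (-2, 1)
T5 translate by (6, 2): (-3, -3) → (3, -1); (-3, -2) → (3, 0); (-3, -5) → (3, -3); (-2, 1) → (4, 3)
T6 scale by (3/2, 1): (3, -1) → (9/2, -1); (3, 0) → (9/2, 0); (3, -3) → (9/2, -3); (4, 3) → (6, 3)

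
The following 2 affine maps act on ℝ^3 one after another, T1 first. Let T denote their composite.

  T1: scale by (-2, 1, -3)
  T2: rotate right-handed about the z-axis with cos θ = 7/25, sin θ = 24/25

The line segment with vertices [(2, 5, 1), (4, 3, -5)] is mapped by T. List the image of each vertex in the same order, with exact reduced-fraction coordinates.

image vertices: (-148/25, -61/25, -3), (-128/25, -171/25, 15)

T1 scale by (-2, 1, -3): (2, 5, 1) → (-4, 5, -3); (4, 3, -5) → (-8, 3, 15)
T2 rotate right-handed about the z-axis with cos θ = 7/25, sin θ = 24/25: (-4, 5, -3) → (-148/25, -61/25, -3); (-8, 3, 15) → (-128/25, -171/25, 15)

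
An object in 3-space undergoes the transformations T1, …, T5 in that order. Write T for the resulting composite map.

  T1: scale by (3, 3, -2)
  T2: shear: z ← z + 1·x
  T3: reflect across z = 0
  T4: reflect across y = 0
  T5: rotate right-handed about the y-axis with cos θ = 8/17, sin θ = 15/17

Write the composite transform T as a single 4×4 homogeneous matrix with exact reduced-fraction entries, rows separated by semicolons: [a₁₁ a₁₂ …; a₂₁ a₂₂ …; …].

T1 = [3 0 0 0; 0 3 0 0; 0 0 -2 0; 0 0 0 1]
T2·T1 = [3 0 0 0; 0 3 0 0; 3 0 -2 0; 0 0 0 1]
T3·…·T1 = [3 0 0 0; 0 3 0 0; -3 0 2 0; 0 0 0 1]
T4·…·T1 = [3 0 0 0; 0 -3 0 0; -3 0 2 0; 0 0 0 1]
T5·…·T1 = [-21/17 0 30/17 0; 0 -3 0 0; -69/17 0 16/17 0; 0 0 0 1]

T = [-21/17 0 30/17 0; 0 -3 0 0; -69/17 0 16/17 0; 0 0 0 1]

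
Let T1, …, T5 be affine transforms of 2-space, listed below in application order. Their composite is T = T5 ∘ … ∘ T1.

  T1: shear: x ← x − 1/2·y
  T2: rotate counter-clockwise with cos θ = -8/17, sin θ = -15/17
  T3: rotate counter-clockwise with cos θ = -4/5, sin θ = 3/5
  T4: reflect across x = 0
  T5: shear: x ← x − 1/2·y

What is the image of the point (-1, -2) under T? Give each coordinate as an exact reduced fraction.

T(p) = (1/17, -154/85)

T1 shear: x ← x − 1/2·y: (-1, -2) → (0, -2)
T2 rotate counter-clockwise with cos θ = -8/17, sin θ = -15/17: (0, -2) → (-30/17, 16/17)
T3 rotate counter-clockwise with cos θ = -4/5, sin θ = 3/5: (-30/17, 16/17) → (72/85, -154/85)
T4 reflect across x = 0: (72/85, -154/85) → (-72/85, -154/85)
T5 shear: x ← x − 1/2·y: (-72/85, -154/85) → (1/17, -154/85)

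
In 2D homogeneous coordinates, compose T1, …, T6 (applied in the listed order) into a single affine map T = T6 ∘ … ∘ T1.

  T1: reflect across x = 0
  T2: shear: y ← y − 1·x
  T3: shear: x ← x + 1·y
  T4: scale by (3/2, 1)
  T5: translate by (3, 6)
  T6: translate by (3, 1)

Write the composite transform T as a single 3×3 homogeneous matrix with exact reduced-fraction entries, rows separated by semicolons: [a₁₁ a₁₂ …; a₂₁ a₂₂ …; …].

T = [0 3/2 6; 1 1 7; 0 0 1]

T1 = [-1 0 0; 0 1 0; 0 0 1]
T2·T1 = [-1 0 0; 1 1 0; 0 0 1]
T3·…·T1 = [0 1 0; 1 1 0; 0 0 1]
T4·…·T1 = [0 3/2 0; 1 1 0; 0 0 1]
T5·…·T1 = [0 3/2 3; 1 1 6; 0 0 1]
T6·…·T1 = [0 3/2 6; 1 1 7; 0 0 1]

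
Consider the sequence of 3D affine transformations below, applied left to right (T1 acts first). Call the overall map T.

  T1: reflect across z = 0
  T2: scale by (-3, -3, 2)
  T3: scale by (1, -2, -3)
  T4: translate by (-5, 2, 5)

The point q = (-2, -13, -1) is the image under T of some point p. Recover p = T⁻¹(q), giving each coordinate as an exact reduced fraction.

p = (-1, -5/2, -1)

T1 = [1 0 0 0; 0 1 0 0; 0 0 -1 0; 0 0 0 1]
T2·T1 = [-3 0 0 0; 0 -3 0 0; 0 0 -2 0; 0 0 0 1]
T3·…·T1 = [-3 0 0 0; 0 6 0 0; 0 0 6 0; 0 0 0 1]
T4·…·T1 = [-3 0 0 -5; 0 6 0 2; 0 0 6 5; 0 0 0 1]
det M = -108; M⁻¹ = [-1/3 0 0 -5/3; 0 1/6 0 -1/3; 0 0 1/6 -5/6; 0 0 0 1]
M⁻¹ · (-2, -13, -1)ᵀ = (-1, -5/2, -1)ᵀ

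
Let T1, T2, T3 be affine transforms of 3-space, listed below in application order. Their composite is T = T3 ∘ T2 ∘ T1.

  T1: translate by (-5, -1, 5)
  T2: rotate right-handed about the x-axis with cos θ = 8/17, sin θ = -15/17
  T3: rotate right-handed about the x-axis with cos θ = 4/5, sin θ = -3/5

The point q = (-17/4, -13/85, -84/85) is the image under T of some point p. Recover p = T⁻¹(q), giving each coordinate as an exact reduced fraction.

p = (3/4, 2, -5)

T1 = [1 0 0 -5; 0 1 0 -1; 0 0 1 5; 0 0 0 1]
T2·T1 = [1 0 0 -5; 0 8/17 15/17 67/17; 0 -15/17 8/17 55/17; 0 0 0 1]
T3·…·T1 = [1 0 0 -5; 0 -13/85 84/85 433/85; 0 -84/85 -13/85 19/85; 0 0 0 1]
det M = 1; M⁻¹ = [1 0 0 5; 0 -13/85 -84/85 1; 0 84/85 -13/85 -5; 0 0 0 1]
M⁻¹ · (-17/4, -13/85, -84/85)ᵀ = (3/4, 2, -5)ᵀ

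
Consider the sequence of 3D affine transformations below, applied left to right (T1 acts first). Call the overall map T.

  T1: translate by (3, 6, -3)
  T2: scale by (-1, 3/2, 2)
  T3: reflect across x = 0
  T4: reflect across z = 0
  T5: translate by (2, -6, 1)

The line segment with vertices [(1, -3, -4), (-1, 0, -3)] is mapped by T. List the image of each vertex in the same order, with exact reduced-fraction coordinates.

T1 translate by (3, 6, -3): (1, -3, -4) → (4, 3, -7); (-1, 0, -3) → (2, 6, -6)
T2 scale by (-1, 3/2, 2): (4, 3, -7) → (-4, 9/2, -14); (2, 6, -6) → (-2, 9, -12)
T3 reflect across x = 0: (-4, 9/2, -14) → (4, 9/2, -14); (-2, 9, -12) → (2, 9, -12)
T4 reflect across z = 0: (4, 9/2, -14) → (4, 9/2, 14); (2, 9, -12) → (2, 9, 12)
T5 translate by (2, -6, 1): (4, 9/2, 14) → (6, -3/2, 15); (2, 9, 12) → (4, 3, 13)

image vertices: (6, -3/2, 15), (4, 3, 13)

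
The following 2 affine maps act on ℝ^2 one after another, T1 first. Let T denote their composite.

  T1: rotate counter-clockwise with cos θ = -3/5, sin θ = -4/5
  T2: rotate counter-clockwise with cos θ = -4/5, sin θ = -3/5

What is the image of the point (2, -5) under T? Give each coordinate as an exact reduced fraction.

T(p) = (5, 2)

T1 rotate counter-clockwise with cos θ = -3/5, sin θ = -4/5: (2, -5) → (-26/5, 7/5)
T2 rotate counter-clockwise with cos θ = -4/5, sin θ = -3/5: (-26/5, 7/5) → (5, 2)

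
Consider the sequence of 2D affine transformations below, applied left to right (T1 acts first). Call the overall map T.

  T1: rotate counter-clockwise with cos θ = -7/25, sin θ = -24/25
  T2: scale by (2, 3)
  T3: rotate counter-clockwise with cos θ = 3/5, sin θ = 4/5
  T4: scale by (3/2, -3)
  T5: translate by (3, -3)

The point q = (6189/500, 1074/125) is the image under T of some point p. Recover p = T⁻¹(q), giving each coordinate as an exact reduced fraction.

T1 = [-7/25 24/25 0; -24/25 -7/25 0; 0 0 1]
T2·T1 = [-14/25 48/25 0; -72/25 -21/25 0; 0 0 1]
T3·…·T1 = [246/125 228/125 0; -272/125 129/125 0; 0 0 1]
T4·…·T1 = [369/125 342/125 0; 816/125 -387/125 0; 0 0 1]
T5·…·T1 = [369/125 342/125 3; 816/125 -387/125 -3; 0 0 1]
det M = -27; M⁻¹ = [43/375 38/375 -1/25; 272/1125 -41/375 -79/75; 0 0 1]
M⁻¹ · (6189/500, 1074/125)ᵀ = (9/4, 1)ᵀ

p = (9/4, 1)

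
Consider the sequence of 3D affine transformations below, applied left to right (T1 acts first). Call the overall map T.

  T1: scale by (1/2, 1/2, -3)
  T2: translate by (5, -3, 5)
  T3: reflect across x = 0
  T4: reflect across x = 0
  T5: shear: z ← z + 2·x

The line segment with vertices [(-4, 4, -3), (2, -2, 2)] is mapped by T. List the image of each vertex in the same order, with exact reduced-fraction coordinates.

image vertices: (3, -1, 20), (6, -4, 11)

T1 scale by (1/2, 1/2, -3): (-4, 4, -3) → (-2, 2, 9); (2, -2, 2) → (1, -1, -6)
T2 translate by (5, -3, 5): (-2, 2, 9) → (3, -1, 14); (1, -1, -6) → (6, -4, -1)
T3 reflect across x = 0: (3, -1, 14) → (-3, -1, 14); (6, -4, -1) → (-6, -4, -1)
T4 reflect across x = 0: (-3, -1, 14) → (3, -1, 14); (-6, -4, -1) → (6, -4, -1)
T5 shear: z ← z + 2·x: (3, -1, 14) → (3, -1, 20); (6, -4, -1) → (6, -4, 11)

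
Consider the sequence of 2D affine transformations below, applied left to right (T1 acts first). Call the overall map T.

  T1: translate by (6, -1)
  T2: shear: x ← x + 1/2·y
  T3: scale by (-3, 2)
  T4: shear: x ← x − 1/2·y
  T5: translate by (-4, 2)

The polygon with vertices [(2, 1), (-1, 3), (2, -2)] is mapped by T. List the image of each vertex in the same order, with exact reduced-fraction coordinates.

image vertices: (-28, 2), (-24, 6), (-41/2, -4)

T1 translate by (6, -1): (2, 1) → (8, 0); (-1, 3) → (5, 2); (2, -2) → (8, -3)
T2 shear: x ← x + 1/2·y: (8, 0) → (8, 0); (5, 2) → (6, 2); (8, -3) → (13/2, -3)
T3 scale by (-3, 2): (8, 0) → (-24, 0); (6, 2) → (-18, 4); (13/2, -3) → (-39/2, -6)
T4 shear: x ← x − 1/2·y: (-24, 0) → (-24, 0); (-18, 4) → (-20, 4); (-39/2, -6) → (-33/2, -6)
T5 translate by (-4, 2): (-24, 0) → (-28, 2); (-20, 4) → (-24, 6); (-33/2, -6) → (-41/2, -4)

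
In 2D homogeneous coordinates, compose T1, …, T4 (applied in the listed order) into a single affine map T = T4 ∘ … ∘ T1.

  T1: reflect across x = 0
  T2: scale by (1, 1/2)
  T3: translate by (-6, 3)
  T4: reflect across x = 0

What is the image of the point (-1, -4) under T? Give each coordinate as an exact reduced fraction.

T1 reflect across x = 0: (-1, -4) → (1, -4)
T2 scale by (1, 1/2): (1, -4) → (1, -2)
T3 translate by (-6, 3): (1, -2) → (-5, 1)
T4 reflect across x = 0: (-5, 1) → (5, 1)

T(p) = (5, 1)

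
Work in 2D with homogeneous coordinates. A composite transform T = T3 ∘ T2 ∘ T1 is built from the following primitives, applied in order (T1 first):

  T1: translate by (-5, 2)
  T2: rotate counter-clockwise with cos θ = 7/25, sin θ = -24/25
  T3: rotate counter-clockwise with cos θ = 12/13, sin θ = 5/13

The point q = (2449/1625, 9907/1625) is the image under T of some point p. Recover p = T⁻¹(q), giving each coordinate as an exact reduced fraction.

T1 = [1 0 -5; 0 1 2; 0 0 1]
T2·T1 = [7/25 24/25 13/25; -24/25 7/25 134/25; 0 0 1]
T3·…·T1 = [204/325 253/325 -514/325; -253/325 204/325 1673/325; 0 0 1]
det M = 1; M⁻¹ = [204/325 -253/325 5; 253/325 204/325 -2; 0 0 1]
M⁻¹ · (2449/1625, 9907/1625)ᵀ = (6/5, 3)ᵀ

p = (6/5, 3)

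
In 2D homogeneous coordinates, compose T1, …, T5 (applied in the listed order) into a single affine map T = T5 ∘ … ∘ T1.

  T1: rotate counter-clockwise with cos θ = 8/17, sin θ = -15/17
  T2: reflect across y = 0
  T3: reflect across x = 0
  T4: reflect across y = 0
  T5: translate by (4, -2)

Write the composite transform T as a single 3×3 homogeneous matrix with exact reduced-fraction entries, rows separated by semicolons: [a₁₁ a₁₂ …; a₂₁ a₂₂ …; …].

T = [-8/17 -15/17 4; -15/17 8/17 -2; 0 0 1]

T1 = [8/17 15/17 0; -15/17 8/17 0; 0 0 1]
T2·T1 = [8/17 15/17 0; 15/17 -8/17 0; 0 0 1]
T3·…·T1 = [-8/17 -15/17 0; 15/17 -8/17 0; 0 0 1]
T4·…·T1 = [-8/17 -15/17 0; -15/17 8/17 0; 0 0 1]
T5·…·T1 = [-8/17 -15/17 4; -15/17 8/17 -2; 0 0 1]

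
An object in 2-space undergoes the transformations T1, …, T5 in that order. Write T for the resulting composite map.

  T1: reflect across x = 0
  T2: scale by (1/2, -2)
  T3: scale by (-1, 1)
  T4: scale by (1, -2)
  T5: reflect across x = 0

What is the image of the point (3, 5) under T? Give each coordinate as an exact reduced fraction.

T(p) = (-3/2, 20)

T1 reflect across x = 0: (3, 5) → (-3, 5)
T2 scale by (1/2, -2): (-3, 5) → (-3/2, -10)
T3 scale by (-1, 1): (-3/2, -10) → (3/2, -10)
T4 scale by (1, -2): (3/2, -10) → (3/2, 20)
T5 reflect across x = 0: (3/2, 20) → (-3/2, 20)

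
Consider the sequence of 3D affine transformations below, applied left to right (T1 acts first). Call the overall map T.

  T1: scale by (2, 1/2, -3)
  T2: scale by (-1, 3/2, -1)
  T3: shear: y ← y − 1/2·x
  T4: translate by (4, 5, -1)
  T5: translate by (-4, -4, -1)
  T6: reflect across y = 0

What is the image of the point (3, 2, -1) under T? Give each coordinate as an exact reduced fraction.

T(p) = (-6, -11/2, -5)

T1 scale by (2, 1/2, -3): (3, 2, -1) → (6, 1, 3)
T2 scale by (-1, 3/2, -1): (6, 1, 3) → (-6, 3/2, -3)
T3 shear: y ← y − 1/2·x: (-6, 3/2, -3) → (-6, 9/2, -3)
T4 translate by (4, 5, -1): (-6, 9/2, -3) → (-2, 19/2, -4)
T5 translate by (-4, -4, -1): (-2, 19/2, -4) → (-6, 11/2, -5)
T6 reflect across y = 0: (-6, 11/2, -5) → (-6, -11/2, -5)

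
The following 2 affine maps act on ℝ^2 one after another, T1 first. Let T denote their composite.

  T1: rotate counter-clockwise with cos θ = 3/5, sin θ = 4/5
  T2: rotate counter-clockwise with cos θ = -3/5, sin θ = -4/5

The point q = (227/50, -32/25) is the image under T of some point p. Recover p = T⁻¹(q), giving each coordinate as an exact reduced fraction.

p = (5/2, 4)

T1 = [3/5 -4/5 0; 4/5 3/5 0; 0 0 1]
T2·T1 = [7/25 24/25 0; -24/25 7/25 0; 0 0 1]
det M = 1; M⁻¹ = [7/25 -24/25 0; 24/25 7/25 0; 0 0 1]
M⁻¹ · (227/50, -32/25)ᵀ = (5/2, 4)ᵀ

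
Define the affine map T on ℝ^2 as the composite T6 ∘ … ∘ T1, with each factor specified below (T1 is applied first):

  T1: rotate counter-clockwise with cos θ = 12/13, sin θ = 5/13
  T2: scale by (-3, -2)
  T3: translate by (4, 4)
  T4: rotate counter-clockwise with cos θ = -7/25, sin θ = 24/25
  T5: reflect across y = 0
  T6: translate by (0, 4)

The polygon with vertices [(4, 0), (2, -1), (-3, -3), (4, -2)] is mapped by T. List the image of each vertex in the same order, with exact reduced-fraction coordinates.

image vertices: (356/325, 3592/325), (-1099/325, 2532/325), (-4501/325, -382/325), (-586/325, 4648/325)

T1 rotate counter-clockwise with cos θ = 12/13, sin θ = 5/13: (4, 0) → (48/13, 20/13); (2, -1) → (29/13, -2/13); (-3, -3) → (-21/13, -51/13); (4, -2) → (58/13, -4/13)
T2 scale by (-3, -2): (48/13, 20/13) → (-144/13, -40/13); (29/13, -2/13) → (-87/13, 4/13); (-21/13, -51/13) → (63/13, 102/13); (58/13, -4/13) → (-174/13, 8/13)
T3 translate by (4, 4): (-144/13, -40/13) → (-92/13, 12/13); (-87/13, 4/13) → (-35/13, 56/13); (63/13, 102/13) → (115/13, 154/13); (-174/13, 8/13) → (-122/13, 60/13)
T4 rotate counter-clockwise with cos θ = -7/25, sin θ = 24/25: (-92/13, 12/13) → (356/325, -2292/325); (-35/13, 56/13) → (-1099/325, -1232/325); (115/13, 154/13) → (-4501/325, 1682/325); (-122/13, 60/13) → (-586/325, -3348/325)
T5 reflect across y = 0: (356/325, -2292/325) → (356/325, 2292/325); (-1099/325, -1232/325) → (-1099/325, 1232/325); (-4501/325, 1682/325) → (-4501/325, -1682/325); (-586/325, -3348/325) → (-586/325, 3348/325)
T6 translate by (0, 4): (356/325, 2292/325) → (356/325, 3592/325); (-1099/325, 1232/325) → (-1099/325, 2532/325); (-4501/325, -1682/325) → (-4501/325, -382/325); (-586/325, 3348/325) → (-586/325, 4648/325)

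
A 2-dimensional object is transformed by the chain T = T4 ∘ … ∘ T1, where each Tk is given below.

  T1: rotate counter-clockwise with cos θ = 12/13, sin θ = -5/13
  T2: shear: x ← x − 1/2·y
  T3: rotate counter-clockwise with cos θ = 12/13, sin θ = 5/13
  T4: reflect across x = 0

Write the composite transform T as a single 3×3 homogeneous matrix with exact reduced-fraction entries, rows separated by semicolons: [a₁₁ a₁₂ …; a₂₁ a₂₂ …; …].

T = [-199/169 72/169 0; 25/338 139/169 0; 0 0 1]

T1 = [12/13 5/13 0; -5/13 12/13 0; 0 0 1]
T2·T1 = [29/26 -1/13 0; -5/13 12/13 0; 0 0 1]
T3·…·T1 = [199/169 -72/169 0; 25/338 139/169 0; 0 0 1]
T4·…·T1 = [-199/169 72/169 0; 25/338 139/169 0; 0 0 1]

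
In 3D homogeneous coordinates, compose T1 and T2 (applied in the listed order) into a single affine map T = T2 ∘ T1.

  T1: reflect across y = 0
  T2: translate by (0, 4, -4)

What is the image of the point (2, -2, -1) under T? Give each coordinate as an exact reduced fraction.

T(p) = (2, 6, -5)

T1 reflect across y = 0: (2, -2, -1) → (2, 2, -1)
T2 translate by (0, 4, -4): (2, 2, -1) → (2, 6, -5)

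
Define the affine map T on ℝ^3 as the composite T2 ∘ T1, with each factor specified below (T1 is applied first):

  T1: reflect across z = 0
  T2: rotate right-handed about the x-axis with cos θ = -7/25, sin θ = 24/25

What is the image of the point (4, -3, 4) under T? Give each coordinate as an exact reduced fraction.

T(p) = (4, 117/25, -44/25)

T1 reflect across z = 0: (4, -3, 4) → (4, -3, -4)
T2 rotate right-handed about the x-axis with cos θ = -7/25, sin θ = 24/25: (4, -3, -4) → (4, 117/25, -44/25)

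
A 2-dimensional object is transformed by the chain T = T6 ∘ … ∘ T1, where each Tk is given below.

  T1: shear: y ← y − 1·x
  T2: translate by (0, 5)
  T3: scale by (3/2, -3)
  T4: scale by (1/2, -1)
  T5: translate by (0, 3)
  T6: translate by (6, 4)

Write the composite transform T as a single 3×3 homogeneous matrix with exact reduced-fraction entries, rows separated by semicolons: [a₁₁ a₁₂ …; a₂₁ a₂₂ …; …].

T1 = [1 0 0; -1 1 0; 0 0 1]
T2·T1 = [1 0 0; -1 1 5; 0 0 1]
T3·…·T1 = [3/2 0 0; 3 -3 -15; 0 0 1]
T4·…·T1 = [3/4 0 0; -3 3 15; 0 0 1]
T5·…·T1 = [3/4 0 0; -3 3 18; 0 0 1]
T6·…·T1 = [3/4 0 6; -3 3 22; 0 0 1]

T = [3/4 0 6; -3 3 22; 0 0 1]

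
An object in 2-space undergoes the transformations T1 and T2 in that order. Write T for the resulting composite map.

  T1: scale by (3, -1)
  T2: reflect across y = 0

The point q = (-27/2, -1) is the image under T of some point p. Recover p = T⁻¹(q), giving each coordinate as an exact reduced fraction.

p = (-9/2, -1)

T1 = [3 0 0; 0 -1 0; 0 0 1]
T2·T1 = [3 0 0; 0 1 0; 0 0 1]
det M = 3; M⁻¹ = [1/3 0 0; 0 1 0; 0 0 1]
M⁻¹ · (-27/2, -1)ᵀ = (-9/2, -1)ᵀ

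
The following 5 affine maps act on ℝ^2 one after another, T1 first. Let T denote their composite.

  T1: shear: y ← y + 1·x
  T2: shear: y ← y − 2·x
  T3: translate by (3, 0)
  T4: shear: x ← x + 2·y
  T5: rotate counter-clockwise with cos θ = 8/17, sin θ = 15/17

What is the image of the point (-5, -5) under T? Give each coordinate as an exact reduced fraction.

T1 shear: y ← y + 1·x: (-5, -5) → (-5, -10)
T2 shear: y ← y − 2·x: (-5, -10) → (-5, 0)
T3 translate by (3, 0): (-5, 0) → (-2, 0)
T4 shear: x ← x + 2·y: (-2, 0) → (-2, 0)
T5 rotate counter-clockwise with cos θ = 8/17, sin θ = 15/17: (-2, 0) → (-16/17, -30/17)

T(p) = (-16/17, -30/17)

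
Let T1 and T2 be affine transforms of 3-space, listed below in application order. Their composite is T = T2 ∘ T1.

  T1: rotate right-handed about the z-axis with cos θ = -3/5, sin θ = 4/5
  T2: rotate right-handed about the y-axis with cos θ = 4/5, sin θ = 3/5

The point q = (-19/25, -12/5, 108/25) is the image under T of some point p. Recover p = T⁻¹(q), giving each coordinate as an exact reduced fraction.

T1 = [-3/5 -4/5 0 0; 4/5 -3/5 0 0; 0 0 1 0; 0 0 0 1]
T2·T1 = [-12/25 -16/25 3/5 0; 4/5 -3/5 0 0; 9/25 12/25 4/5 0; 0 0 0 1]
det M = 1; M⁻¹ = [-12/25 4/5 9/25 0; -16/25 -3/5 12/25 0; 3/5 0 4/5 0; 0 0 0 1]
M⁻¹ · (-19/25, -12/5, 108/25)ᵀ = (0, 4, 3)ᵀ

p = (0, 4, 3)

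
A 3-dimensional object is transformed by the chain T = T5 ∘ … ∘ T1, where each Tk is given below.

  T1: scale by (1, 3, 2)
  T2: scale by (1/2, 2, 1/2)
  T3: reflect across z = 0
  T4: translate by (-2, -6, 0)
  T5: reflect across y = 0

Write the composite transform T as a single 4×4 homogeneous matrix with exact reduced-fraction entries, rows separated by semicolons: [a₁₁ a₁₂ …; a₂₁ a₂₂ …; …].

T = [1/2 0 0 -2; 0 -6 0 6; 0 0 -1 0; 0 0 0 1]

T1 = [1 0 0 0; 0 3 0 0; 0 0 2 0; 0 0 0 1]
T2·T1 = [1/2 0 0 0; 0 6 0 0; 0 0 1 0; 0 0 0 1]
T3·…·T1 = [1/2 0 0 0; 0 6 0 0; 0 0 -1 0; 0 0 0 1]
T4·…·T1 = [1/2 0 0 -2; 0 6 0 -6; 0 0 -1 0; 0 0 0 1]
T5·…·T1 = [1/2 0 0 -2; 0 -6 0 6; 0 0 -1 0; 0 0 0 1]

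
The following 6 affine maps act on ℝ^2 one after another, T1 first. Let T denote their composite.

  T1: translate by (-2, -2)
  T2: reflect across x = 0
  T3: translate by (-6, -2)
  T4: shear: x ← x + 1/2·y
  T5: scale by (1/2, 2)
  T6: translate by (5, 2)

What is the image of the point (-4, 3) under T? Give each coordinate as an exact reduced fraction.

T1 translate by (-2, -2): (-4, 3) → (-6, 1)
T2 reflect across x = 0: (-6, 1) → (6, 1)
T3 translate by (-6, -2): (6, 1) → (0, -1)
T4 shear: x ← x + 1/2·y: (0, -1) → (-1/2, -1)
T5 scale by (1/2, 2): (-1/2, -1) → (-1/4, -2)
T6 translate by (5, 2): (-1/4, -2) → (19/4, 0)

T(p) = (19/4, 0)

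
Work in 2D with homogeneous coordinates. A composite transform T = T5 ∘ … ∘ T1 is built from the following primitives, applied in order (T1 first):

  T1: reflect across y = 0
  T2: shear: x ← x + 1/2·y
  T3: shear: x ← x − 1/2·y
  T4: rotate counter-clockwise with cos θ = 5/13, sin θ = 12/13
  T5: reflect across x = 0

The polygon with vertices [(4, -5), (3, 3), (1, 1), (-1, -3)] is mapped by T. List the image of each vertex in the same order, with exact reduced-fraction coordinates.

image vertices: (40/13, 73/13), (-51/13, 21/13), (-17/13, 7/13), (41/13, 3/13)

T1 reflect across y = 0: (4, -5) → (4, 5); (3, 3) → (3, -3); (1, 1) → (1, -1); (-1, -3) → (-1, 3)
T2 shear: x ← x + 1/2·y: (4, 5) → (13/2, 5); (3, -3) → (3/2, -3); (1, -1) → (1/2, -1); (-1, 3) → (1/2, 3)
T3 shear: x ← x − 1/2·y: (13/2, 5) → (4, 5); (3/2, -3) → (3, -3); (1/2, -1) → (1, -1); (1/2, 3) → (-1, 3)
T4 rotate counter-clockwise with cos θ = 5/13, sin θ = 12/13: (4, 5) → (-40/13, 73/13); (3, -3) → (51/13, 21/13); (1, -1) → (17/13, 7/13); (-1, 3) → (-41/13, 3/13)
T5 reflect across x = 0: (-40/13, 73/13) → (40/13, 73/13); (51/13, 21/13) → (-51/13, 21/13); (17/13, 7/13) → (-17/13, 7/13); (-41/13, 3/13) → (41/13, 3/13)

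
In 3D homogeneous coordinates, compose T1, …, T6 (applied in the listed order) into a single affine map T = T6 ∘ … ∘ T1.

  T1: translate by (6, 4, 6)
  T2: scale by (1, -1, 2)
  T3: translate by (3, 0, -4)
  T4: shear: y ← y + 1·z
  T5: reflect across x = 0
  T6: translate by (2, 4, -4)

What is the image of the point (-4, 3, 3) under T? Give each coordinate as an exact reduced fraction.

T(p) = (-3, 11, 10)

T1 translate by (6, 4, 6): (-4, 3, 3) → (2, 7, 9)
T2 scale by (1, -1, 2): (2, 7, 9) → (2, -7, 18)
T3 translate by (3, 0, -4): (2, -7, 18) → (5, -7, 14)
T4 shear: y ← y + 1·z: (5, -7, 14) → (5, 7, 14)
T5 reflect across x = 0: (5, 7, 14) → (-5, 7, 14)
T6 translate by (2, 4, -4): (-5, 7, 14) → (-3, 11, 10)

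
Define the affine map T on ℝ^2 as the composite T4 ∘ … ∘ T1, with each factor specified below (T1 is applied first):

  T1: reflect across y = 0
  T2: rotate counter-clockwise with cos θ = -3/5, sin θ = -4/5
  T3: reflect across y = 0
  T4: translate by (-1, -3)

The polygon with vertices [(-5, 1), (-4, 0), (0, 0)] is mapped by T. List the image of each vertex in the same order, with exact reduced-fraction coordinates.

image vertices: (6/5, -38/5), (7/5, -31/5), (-1, -3)

T1 reflect across y = 0: (-5, 1) → (-5, -1); (-4, 0) → (-4, 0); (0, 0) → (0, 0)
T2 rotate counter-clockwise with cos θ = -3/5, sin θ = -4/5: (-5, -1) → (11/5, 23/5); (-4, 0) → (12/5, 16/5); (0, 0) → (0, 0)
T3 reflect across y = 0: (11/5, 23/5) → (11/5, -23/5); (12/5, 16/5) → (12/5, -16/5); (0, 0) → (0, 0)
T4 translate by (-1, -3): (11/5, -23/5) → (6/5, -38/5); (12/5, -16/5) → (7/5, -31/5); (0, 0) → (-1, -3)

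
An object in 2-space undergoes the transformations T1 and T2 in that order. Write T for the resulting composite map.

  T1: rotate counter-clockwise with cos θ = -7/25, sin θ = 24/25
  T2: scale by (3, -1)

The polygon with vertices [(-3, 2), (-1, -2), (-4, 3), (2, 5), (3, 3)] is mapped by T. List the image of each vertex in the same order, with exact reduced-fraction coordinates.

image vertices: (-81/25, 86/25), (33/5, 2/5), (-132/25, 117/25), (-402/25, -13/25), (-279/25, -51/25)

T1 rotate counter-clockwise with cos θ = -7/25, sin θ = 24/25: (-3, 2) → (-27/25, -86/25); (-1, -2) → (11/5, -2/5); (-4, 3) → (-44/25, -117/25); (2, 5) → (-134/25, 13/25); (3, 3) → (-93/25, 51/25)
T2 scale by (3, -1): (-27/25, -86/25) → (-81/25, 86/25); (11/5, -2/5) → (33/5, 2/5); (-44/25, -117/25) → (-132/25, 117/25); (-134/25, 13/25) → (-402/25, -13/25); (-93/25, 51/25) → (-279/25, -51/25)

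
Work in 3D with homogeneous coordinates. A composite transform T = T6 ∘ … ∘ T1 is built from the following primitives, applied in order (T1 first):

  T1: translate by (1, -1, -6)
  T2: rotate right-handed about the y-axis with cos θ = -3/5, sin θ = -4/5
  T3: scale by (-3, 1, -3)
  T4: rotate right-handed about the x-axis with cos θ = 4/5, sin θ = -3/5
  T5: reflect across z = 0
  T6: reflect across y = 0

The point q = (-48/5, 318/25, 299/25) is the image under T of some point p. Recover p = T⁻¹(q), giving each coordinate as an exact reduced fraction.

T1 = [1 0 0 1; 0 1 0 -1; 0 0 1 -6; 0 0 0 1]
T2·T1 = [-3/5 0 -4/5 21/5; 0 1 0 -1; 4/5 0 -3/5 22/5; 0 0 0 1]
T3·…·T1 = [9/5 0 12/5 -63/5; 0 1 0 -1; -12/5 0 9/5 -66/5; 0 0 0 1]
T4·…·T1 = [9/5 0 12/5 -63/5; -36/25 4/5 27/25 -218/25; -48/25 -3/5 36/25 -249/25; 0 0 0 1]
T5·…·T1 = [9/5 0 12/5 -63/5; -36/25 4/5 27/25 -218/25; 48/25 3/5 -36/25 249/25; 0 0 0 1]
T6·…·T1 = [9/5 0 12/5 -63/5; 36/25 -4/5 -27/25 218/25; 48/25 3/5 -36/25 249/25; 0 0 0 1]
det M = 9; M⁻¹ = [1/5 4/25 16/75 -1; 0 -4/5 3/5 1; 4/15 -3/25 -4/25 6; 0 0 0 1]
M⁻¹ · (-48/5, 318/25, 299/25)ᵀ = (5/3, -2, 0)ᵀ

p = (5/3, -2, 0)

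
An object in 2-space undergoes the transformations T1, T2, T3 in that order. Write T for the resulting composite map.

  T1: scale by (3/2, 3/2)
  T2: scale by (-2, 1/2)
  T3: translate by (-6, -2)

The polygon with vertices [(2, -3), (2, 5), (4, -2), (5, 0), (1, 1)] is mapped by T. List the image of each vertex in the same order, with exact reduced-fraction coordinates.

image vertices: (-12, -17/4), (-12, 7/4), (-18, -7/2), (-21, -2), (-9, -5/4)

T1 scale by (3/2, 3/2): (2, -3) → (3, -9/2); (2, 5) → (3, 15/2); (4, -2) → (6, -3); (5, 0) → (15/2, 0); (1, 1) → (3/2, 3/2)
T2 scale by (-2, 1/2): (3, -9/2) → (-6, -9/4); (3, 15/2) → (-6, 15/4); (6, -3) → (-12, -3/2); (15/2, 0) → (-15, 0); (3/2, 3/2) → (-3, 3/4)
T3 translate by (-6, -2): (-6, -9/4) → (-12, -17/4); (-6, 15/4) → (-12, 7/4); (-12, -3/2) → (-18, -7/2); (-15, 0) → (-21, -2); (-3, 3/4) → (-9, -5/4)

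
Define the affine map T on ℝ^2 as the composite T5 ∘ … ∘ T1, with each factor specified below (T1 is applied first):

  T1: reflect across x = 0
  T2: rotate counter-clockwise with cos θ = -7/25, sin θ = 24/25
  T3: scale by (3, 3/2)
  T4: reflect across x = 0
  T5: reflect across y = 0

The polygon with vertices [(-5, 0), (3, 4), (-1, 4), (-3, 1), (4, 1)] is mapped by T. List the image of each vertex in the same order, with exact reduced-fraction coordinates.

image vertices: (21/5, -36/5), (9, 6), (309/25, 6/25), (27/5, -39/10), (-12/25, 309/50)

T1 reflect across x = 0: (-5, 0) → (5, 0); (3, 4) → (-3, 4); (-1, 4) → (1, 4); (-3, 1) → (3, 1); (4, 1) → (-4, 1)
T2 rotate counter-clockwise with cos θ = -7/25, sin θ = 24/25: (5, 0) → (-7/5, 24/5); (-3, 4) → (-3, -4); (1, 4) → (-103/25, -4/25); (3, 1) → (-9/5, 13/5); (-4, 1) → (4/25, -103/25)
T3 scale by (3, 3/2): (-7/5, 24/5) → (-21/5, 36/5); (-3, -4) → (-9, -6); (-103/25, -4/25) → (-309/25, -6/25); (-9/5, 13/5) → (-27/5, 39/10); (4/25, -103/25) → (12/25, -309/50)
T4 reflect across x = 0: (-21/5, 36/5) → (21/5, 36/5); (-9, -6) → (9, -6); (-309/25, -6/25) → (309/25, -6/25); (-27/5, 39/10) → (27/5, 39/10); (12/25, -309/50) → (-12/25, -309/50)
T5 reflect across y = 0: (21/5, 36/5) → (21/5, -36/5); (9, -6) → (9, 6); (309/25, -6/25) → (309/25, 6/25); (27/5, 39/10) → (27/5, -39/10); (-12/25, -309/50) → (-12/25, 309/50)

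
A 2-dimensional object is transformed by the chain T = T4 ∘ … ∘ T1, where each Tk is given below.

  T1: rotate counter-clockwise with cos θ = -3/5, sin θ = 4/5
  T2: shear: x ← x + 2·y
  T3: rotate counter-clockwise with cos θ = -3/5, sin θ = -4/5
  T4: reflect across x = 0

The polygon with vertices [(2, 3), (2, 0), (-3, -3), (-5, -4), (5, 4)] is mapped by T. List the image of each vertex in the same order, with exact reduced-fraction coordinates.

T1 rotate counter-clockwise with cos θ = -3/5, sin θ = 4/5: (2, 3) → (-18/5, -1/5); (2, 0) → (-6/5, 8/5); (-3, -3) → (21/5, -3/5); (-5, -4) → (31/5, -8/5); (5, 4) → (-31/5, 8/5)
T2 shear: x ← x + 2·y: (-18/5, -1/5) → (-4, -1/5); (-6/5, 8/5) → (2, 8/5); (21/5, -3/5) → (3, -3/5); (31/5, -8/5) → (3, -8/5); (-31/5, 8/5) → (-3, 8/5)
T3 rotate counter-clockwise with cos θ = -3/5, sin θ = -4/5: (-4, -1/5) → (56/25, 83/25); (2, 8/5) → (2/25, -64/25); (3, -3/5) → (-57/25, -51/25); (3, -8/5) → (-77/25, -36/25); (-3, 8/5) → (77/25, 36/25)
T4 reflect across x = 0: (56/25, 83/25) → (-56/25, 83/25); (2/25, -64/25) → (-2/25, -64/25); (-57/25, -51/25) → (57/25, -51/25); (-77/25, -36/25) → (77/25, -36/25); (77/25, 36/25) → (-77/25, 36/25)

image vertices: (-56/25, 83/25), (-2/25, -64/25), (57/25, -51/25), (77/25, -36/25), (-77/25, 36/25)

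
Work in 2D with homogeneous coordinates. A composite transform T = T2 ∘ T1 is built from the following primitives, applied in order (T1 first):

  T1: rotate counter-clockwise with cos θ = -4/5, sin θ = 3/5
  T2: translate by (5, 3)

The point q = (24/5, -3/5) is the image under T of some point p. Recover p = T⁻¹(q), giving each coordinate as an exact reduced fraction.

p = (-2, 3)

T1 = [-4/5 -3/5 0; 3/5 -4/5 0; 0 0 1]
T2·T1 = [-4/5 -3/5 5; 3/5 -4/5 3; 0 0 1]
det M = 1; M⁻¹ = [-4/5 3/5 11/5; -3/5 -4/5 27/5; 0 0 1]
M⁻¹ · (24/5, -3/5)ᵀ = (-2, 3)ᵀ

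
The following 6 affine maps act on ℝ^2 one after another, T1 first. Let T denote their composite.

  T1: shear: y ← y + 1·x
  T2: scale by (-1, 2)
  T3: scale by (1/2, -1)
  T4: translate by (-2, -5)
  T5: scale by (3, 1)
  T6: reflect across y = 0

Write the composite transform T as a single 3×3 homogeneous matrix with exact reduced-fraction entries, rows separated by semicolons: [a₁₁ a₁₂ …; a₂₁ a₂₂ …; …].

T = [-3/2 0 -6; 2 2 5; 0 0 1]

T1 = [1 0 0; 1 1 0; 0 0 1]
T2·T1 = [-1 0 0; 2 2 0; 0 0 1]
T3·…·T1 = [-1/2 0 0; -2 -2 0; 0 0 1]
T4·…·T1 = [-1/2 0 -2; -2 -2 -5; 0 0 1]
T5·…·T1 = [-3/2 0 -6; -2 -2 -5; 0 0 1]
T6·…·T1 = [-3/2 0 -6; 2 2 5; 0 0 1]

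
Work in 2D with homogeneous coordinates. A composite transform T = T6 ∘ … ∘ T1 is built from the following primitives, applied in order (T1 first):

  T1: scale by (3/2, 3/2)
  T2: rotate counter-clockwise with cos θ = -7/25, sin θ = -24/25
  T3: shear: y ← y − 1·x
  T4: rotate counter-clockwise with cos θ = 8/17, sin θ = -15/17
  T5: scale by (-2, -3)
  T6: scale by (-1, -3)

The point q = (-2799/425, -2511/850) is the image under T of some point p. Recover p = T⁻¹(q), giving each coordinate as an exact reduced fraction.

p = (3, 0)

T1 = [3/2 0 0; 0 3/2 0; 0 0 1]
T2·T1 = [-21/50 36/25 0; -36/25 -21/50 0; 0 0 1]
T3·…·T1 = [-21/50 36/25 0; -51/50 -93/50 0; 0 0 1]
T4·…·T1 = [-933/850 -819/850 0; -93/850 -912/425 0; 0 0 1]
T5·…·T1 = [933/425 819/425 0; 279/850 2736/425 0; 0 0 1]
T6·…·T1 = [-933/425 -819/425 0; -837/850 -8208/425 0; 0 0 1]
det M = 81/2; M⁻¹ = [-608/1275 182/3825 0; 31/1275 -622/11475 0; 0 0 1]
M⁻¹ · (-2799/425, -2511/850)ᵀ = (3, 0)ᵀ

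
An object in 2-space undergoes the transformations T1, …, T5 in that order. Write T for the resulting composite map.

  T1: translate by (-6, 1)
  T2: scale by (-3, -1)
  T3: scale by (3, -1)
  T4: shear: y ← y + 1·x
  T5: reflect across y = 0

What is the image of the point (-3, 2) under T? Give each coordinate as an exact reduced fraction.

T1 translate by (-6, 1): (-3, 2) → (-9, 3)
T2 scale by (-3, -1): (-9, 3) → (27, -3)
T3 scale by (3, -1): (27, -3) → (81, 3)
T4 shear: y ← y + 1·x: (81, 3) → (81, 84)
T5 reflect across y = 0: (81, 84) → (81, -84)

T(p) = (81, -84)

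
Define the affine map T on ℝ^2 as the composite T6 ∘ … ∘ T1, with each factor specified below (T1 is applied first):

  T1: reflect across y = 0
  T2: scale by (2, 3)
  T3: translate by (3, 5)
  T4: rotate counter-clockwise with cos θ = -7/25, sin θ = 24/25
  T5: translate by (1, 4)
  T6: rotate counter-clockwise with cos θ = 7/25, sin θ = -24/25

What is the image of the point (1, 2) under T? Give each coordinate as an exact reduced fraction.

T(p) = (5546/625, 1253/625)

T1 reflect across y = 0: (1, 2) → (1, -2)
T2 scale by (2, 3): (1, -2) → (2, -6)
T3 translate by (3, 5): (2, -6) → (5, -1)
T4 rotate counter-clockwise with cos θ = -7/25, sin θ = 24/25: (5, -1) → (-11/25, 127/25)
T5 translate by (1, 4): (-11/25, 127/25) → (14/25, 227/25)
T6 rotate counter-clockwise with cos θ = 7/25, sin θ = -24/25: (14/25, 227/25) → (5546/625, 1253/625)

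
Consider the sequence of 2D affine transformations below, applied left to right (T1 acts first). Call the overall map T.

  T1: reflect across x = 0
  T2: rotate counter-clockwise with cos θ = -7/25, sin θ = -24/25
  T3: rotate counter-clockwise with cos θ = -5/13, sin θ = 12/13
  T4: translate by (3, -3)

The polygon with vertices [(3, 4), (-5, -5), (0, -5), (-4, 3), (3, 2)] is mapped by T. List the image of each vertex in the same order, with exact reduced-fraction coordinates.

image vertices: (-138/325, 209/325), (554/65, -482/65), (231/65, -518/65), (2159/325, 138/325), (-66/325, -437/325)

T1 reflect across x = 0: (3, 4) → (-3, 4); (-5, -5) → (5, -5); (0, -5) → (0, -5); (-4, 3) → (4, 3); (3, 2) → (-3, 2)
T2 rotate counter-clockwise with cos θ = -7/25, sin θ = -24/25: (-3, 4) → (117/25, 44/25); (5, -5) → (-31/5, -17/5); (0, -5) → (-24/5, 7/5); (4, 3) → (44/25, -117/25); (-3, 2) → (69/25, 58/25)
T3 rotate counter-clockwise with cos θ = -5/13, sin θ = 12/13: (117/25, 44/25) → (-1113/325, 1184/325); (-31/5, -17/5) → (359/65, -287/65); (-24/5, 7/5) → (36/65, -323/65); (44/25, -117/25) → (1184/325, 1113/325); (69/25, 58/25) → (-1041/325, 538/325)
T4 translate by (3, -3): (-1113/325, 1184/325) → (-138/325, 209/325); (359/65, -287/65) → (554/65, -482/65); (36/65, -323/65) → (231/65, -518/65); (1184/325, 1113/325) → (2159/325, 138/325); (-1041/325, 538/325) → (-66/325, -437/325)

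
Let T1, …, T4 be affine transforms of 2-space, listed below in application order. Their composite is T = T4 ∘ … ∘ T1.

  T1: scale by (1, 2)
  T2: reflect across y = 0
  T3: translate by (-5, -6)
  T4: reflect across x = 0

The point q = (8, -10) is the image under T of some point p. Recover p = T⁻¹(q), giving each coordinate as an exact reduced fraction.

T1 = [1 0 0; 0 2 0; 0 0 1]
T2·T1 = [1 0 0; 0 -2 0; 0 0 1]
T3·…·T1 = [1 0 -5; 0 -2 -6; 0 0 1]
T4·…·T1 = [-1 0 5; 0 -2 -6; 0 0 1]
det M = 2; M⁻¹ = [-1 0 5; 0 -1/2 -3; 0 0 1]
M⁻¹ · (8, -10)ᵀ = (-3, 2)ᵀ

p = (-3, 2)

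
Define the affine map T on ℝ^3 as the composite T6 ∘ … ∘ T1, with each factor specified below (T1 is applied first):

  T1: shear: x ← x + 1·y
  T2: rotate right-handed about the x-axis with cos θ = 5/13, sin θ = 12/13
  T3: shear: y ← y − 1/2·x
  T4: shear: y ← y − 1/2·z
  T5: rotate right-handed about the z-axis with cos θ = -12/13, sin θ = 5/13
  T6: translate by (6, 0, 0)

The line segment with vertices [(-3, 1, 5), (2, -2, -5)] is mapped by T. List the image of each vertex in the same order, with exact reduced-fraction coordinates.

T1 shear: x ← x + 1·y: (-3, 1, 5) → (-2, 1, 5); (2, -2, -5) → (0, -2, -5)
T2 rotate right-handed about the x-axis with cos θ = 5/13, sin θ = 12/13: (-2, 1, 5) → (-2, -55/13, 37/13); (0, -2, -5) → (0, 50/13, -49/13)
T3 shear: y ← y − 1/2·x: (-2, -55/13, 37/13) → (-2, -42/13, 37/13); (0, 50/13, -49/13) → (0, 50/13, -49/13)
T4 shear: y ← y − 1/2·z: (-2, -42/13, 37/13) → (-2, -121/26, 37/13); (0, 50/13, -49/13) → (0, 149/26, -49/13)
T5 rotate right-handed about the z-axis with cos θ = -12/13, sin θ = 5/13: (-2, -121/26, 37/13) → (1229/338, 596/169, 37/13); (0, 149/26, -49/13) → (-745/338, -894/169, -49/13)
T6 translate by (6, 0, 0): (1229/338, 596/169, 37/13) → (3257/338, 596/169, 37/13); (-745/338, -894/169, -49/13) → (1283/338, -894/169, -49/13)

image vertices: (3257/338, 596/169, 37/13), (1283/338, -894/169, -49/13)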